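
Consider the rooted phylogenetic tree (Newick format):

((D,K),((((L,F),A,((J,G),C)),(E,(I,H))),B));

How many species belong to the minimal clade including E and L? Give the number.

9

The MRCA of E and L is the node subtending (((L,F),A,((J,G),C)),(E,(I,H))).
That clade contains 9 terminal taxa: A, C, E, F, G, H, I, J, L.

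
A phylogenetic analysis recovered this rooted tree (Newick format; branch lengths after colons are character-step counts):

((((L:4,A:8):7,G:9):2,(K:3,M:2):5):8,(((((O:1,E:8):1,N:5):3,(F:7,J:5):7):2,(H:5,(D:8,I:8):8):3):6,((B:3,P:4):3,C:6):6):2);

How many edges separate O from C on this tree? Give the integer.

7

The MRCA of O and C is the node subtending (((((O,E),N),(F,J)),(H,(D,I))),((B,P),C)).
From O up to that node: 5 branches. From C up to the same node: 2 branches. Total: 5 + 2 = 7.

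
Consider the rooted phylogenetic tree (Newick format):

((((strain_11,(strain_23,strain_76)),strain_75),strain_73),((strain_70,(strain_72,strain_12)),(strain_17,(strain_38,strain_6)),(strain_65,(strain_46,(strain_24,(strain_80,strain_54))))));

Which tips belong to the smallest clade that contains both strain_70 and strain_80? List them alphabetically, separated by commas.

strain_12, strain_17, strain_24, strain_38, strain_46, strain_54, strain_6, strain_65, strain_70, strain_72, strain_80

Tracing strain_70: it sits inside (strain_70,(strain_72,strain_12)).
Tracing strain_80: it sits inside (strain_80,strain_54).
The smallest clade enclosing both is ((strain_70,(strain_72,strain_12)),(strain_17,(strain_38,strain_6)),(strain_65,(strain_46,(strain_24,(strain_80,strain_54))))); the answer is its 11 terminal taxa in alphabetical order.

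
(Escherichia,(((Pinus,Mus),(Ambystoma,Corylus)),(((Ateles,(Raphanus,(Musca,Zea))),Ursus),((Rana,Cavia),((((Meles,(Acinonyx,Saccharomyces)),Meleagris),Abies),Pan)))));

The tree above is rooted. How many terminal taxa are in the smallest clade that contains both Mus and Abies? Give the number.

The MRCA of Mus and Abies is the node subtending (((Pinus,Mus),(Ambystoma,Corylus)),(((Ateles,(Raphanus,(Musca,Zea))),Ursus),((Rana,Cavia),((((Meles,(Acinonyx,Saccharomyces)),Meleagris),Abies),Pan)))).
That clade contains 17 terminal taxa: Abies, Acinonyx, Ambystoma, Ateles, Cavia, Corylus, Meleagris, Meles, Mus, Musca, Pan, Pinus, Rana, Raphanus, Saccharomyces, Ursus, Zea.

17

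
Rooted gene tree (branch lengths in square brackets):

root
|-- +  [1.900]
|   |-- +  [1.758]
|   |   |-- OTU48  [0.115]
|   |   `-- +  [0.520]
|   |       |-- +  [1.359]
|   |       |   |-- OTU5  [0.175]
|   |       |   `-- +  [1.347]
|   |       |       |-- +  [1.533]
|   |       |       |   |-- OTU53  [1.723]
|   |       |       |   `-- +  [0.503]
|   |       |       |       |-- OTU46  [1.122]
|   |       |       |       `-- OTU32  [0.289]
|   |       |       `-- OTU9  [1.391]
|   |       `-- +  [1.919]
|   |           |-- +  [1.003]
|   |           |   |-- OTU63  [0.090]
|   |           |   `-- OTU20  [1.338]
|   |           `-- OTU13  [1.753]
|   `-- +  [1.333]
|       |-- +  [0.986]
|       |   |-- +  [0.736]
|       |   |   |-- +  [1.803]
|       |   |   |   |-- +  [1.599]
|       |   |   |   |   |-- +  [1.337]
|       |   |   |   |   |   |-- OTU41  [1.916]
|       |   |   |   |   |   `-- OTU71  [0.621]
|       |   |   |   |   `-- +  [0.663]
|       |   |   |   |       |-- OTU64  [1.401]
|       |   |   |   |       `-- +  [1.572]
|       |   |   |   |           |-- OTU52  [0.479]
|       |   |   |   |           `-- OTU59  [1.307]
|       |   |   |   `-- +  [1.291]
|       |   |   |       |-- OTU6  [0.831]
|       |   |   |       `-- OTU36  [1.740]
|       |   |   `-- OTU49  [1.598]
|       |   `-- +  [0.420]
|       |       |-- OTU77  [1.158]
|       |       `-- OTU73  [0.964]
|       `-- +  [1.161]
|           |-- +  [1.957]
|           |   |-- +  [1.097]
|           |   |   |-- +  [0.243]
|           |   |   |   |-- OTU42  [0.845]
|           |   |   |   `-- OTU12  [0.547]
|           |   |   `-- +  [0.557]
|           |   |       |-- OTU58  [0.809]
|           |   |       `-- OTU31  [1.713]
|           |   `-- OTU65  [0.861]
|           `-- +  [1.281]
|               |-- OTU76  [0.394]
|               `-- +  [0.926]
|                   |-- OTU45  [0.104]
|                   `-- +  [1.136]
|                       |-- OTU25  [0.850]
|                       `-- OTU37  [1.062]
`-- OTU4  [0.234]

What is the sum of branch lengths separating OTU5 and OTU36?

The path runs OTU5 → … → MRCA → … → OTU36; the MRCA is the node subtending ((OTU48,((OTU5,((OTU53,(OTU46,OTU32)),OTU9)),((OTU63,OTU20),OTU13))),((((((OTU41,OTU71),(OTU64,(OTU52,OTU59))),(OTU6,OTU36)),OTU49),(OTU77,OTU73)),((((OTU42,OTU12),(OTU58,OTU31)),OTU65),(OTU76,(OTU45,(OTU25,OTU37)))))).
Branch lengths along that path: 0.175 + 1.359 + 0.520 + 1.758 + 1.333 + 0.986 + 0.736 + 1.803 + 1.291 + 1.740 = 11.701.

11.701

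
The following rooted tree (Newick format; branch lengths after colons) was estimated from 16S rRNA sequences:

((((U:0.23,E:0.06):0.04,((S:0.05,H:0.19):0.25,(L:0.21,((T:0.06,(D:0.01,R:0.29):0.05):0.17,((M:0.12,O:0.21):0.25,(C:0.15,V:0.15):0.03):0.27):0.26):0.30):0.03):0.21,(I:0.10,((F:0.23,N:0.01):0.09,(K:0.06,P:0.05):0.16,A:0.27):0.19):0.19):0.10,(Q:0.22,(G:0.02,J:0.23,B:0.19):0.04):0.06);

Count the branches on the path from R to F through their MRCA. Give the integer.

11

The MRCA of R and F is the node subtending (((U,E),((S,H),(L,((T,(D,R)),((M,O),(C,V)))))),(I,((F,N),(K,P),A))).
From R up to that node: 7 branches. From F up to the same node: 4 branches. Total: 7 + 4 = 11.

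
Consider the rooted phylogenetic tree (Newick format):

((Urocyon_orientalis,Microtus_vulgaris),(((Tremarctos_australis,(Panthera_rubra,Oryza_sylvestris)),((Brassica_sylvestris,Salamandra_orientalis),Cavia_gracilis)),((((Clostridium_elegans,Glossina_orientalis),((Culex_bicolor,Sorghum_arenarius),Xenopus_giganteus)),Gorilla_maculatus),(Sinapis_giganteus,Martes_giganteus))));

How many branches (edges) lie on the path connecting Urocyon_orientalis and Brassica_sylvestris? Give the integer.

The MRCA of Urocyon_orientalis and Brassica_sylvestris is the root of the tree.
From Urocyon_orientalis up to that node: 2 branches. From Brassica_sylvestris up to the same node: 5 branches. Total: 2 + 5 = 7.

7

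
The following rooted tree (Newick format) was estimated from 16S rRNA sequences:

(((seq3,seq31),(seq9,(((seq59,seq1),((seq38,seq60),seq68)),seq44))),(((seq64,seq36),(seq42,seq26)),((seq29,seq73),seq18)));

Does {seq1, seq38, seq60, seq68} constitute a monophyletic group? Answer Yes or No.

No

The MRCA of the listed taxa subtends ((seq59,seq1),((seq38,seq60),seq68)).
That clade also contains seq59, which is not in the proposed group, so the group is not monophyletic.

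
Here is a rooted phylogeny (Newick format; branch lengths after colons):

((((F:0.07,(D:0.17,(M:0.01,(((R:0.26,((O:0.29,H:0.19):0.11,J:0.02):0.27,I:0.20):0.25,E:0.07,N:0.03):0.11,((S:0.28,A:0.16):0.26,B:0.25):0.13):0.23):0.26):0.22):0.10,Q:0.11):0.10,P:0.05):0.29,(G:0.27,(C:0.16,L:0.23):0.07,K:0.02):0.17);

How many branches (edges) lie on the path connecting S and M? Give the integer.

The MRCA of S and M is the node subtending (M,(((R,((O,H),J),I),E,N),((S,A),B))).
From S up to that node: 4 branches. From M up to the same node: 1 branch. Total: 4 + 1 = 5.

5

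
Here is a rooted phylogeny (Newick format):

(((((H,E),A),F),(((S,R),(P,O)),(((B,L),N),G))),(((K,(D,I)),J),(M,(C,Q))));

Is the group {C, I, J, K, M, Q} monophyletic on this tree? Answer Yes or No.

The MRCA of the listed taxa subtends (((K,(D,I)),J),(M,(C,Q))).
That clade also contains D, which is not in the proposed group, so the group is not monophyletic.

No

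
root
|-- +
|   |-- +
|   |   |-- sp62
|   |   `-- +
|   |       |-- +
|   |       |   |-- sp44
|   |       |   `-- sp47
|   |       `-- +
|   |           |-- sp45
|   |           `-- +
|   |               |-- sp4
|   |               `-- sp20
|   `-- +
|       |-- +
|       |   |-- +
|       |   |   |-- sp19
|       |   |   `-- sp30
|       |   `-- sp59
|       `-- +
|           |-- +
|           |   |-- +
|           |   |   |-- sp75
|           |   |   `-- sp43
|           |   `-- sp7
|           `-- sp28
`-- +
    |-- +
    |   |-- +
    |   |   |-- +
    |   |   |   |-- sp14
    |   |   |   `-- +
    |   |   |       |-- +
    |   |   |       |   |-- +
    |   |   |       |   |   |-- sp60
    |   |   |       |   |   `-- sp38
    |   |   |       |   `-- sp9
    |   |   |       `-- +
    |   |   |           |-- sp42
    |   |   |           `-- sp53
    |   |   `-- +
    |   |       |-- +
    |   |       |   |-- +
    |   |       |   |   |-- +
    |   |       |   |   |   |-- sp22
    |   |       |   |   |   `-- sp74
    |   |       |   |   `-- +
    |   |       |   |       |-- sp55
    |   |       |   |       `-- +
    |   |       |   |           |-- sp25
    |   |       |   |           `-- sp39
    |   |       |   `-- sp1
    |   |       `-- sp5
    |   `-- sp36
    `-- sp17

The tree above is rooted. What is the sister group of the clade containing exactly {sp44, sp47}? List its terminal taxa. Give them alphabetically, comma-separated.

The clade containing exactly {sp44, sp47} attaches to the tree at the node subtending ((sp44,sp47),(sp45,(sp4,sp20))).
The other lineage descending from that same node — the sister group — is (sp45,(sp4,sp20)); its 3 tips in alphabetical order are the answer.

sp20, sp4, sp45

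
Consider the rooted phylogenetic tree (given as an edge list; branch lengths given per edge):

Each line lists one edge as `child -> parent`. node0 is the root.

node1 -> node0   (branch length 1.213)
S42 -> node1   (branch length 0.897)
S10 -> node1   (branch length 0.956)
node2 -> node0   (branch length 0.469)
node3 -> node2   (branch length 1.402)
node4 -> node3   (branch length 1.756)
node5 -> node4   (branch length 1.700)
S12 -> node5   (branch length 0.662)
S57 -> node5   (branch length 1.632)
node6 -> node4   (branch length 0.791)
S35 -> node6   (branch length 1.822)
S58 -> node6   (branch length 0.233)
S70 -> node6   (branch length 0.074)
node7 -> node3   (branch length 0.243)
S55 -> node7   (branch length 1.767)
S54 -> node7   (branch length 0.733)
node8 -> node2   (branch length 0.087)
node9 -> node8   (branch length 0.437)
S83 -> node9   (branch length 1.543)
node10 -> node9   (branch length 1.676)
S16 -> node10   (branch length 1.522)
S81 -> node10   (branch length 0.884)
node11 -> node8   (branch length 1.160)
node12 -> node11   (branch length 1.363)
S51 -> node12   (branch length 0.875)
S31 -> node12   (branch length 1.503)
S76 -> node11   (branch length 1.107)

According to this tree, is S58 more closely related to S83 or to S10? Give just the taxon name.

The MRCA of S58 and S83 subtends ((((S12,S57),(S35,S58,S70)),(S55,S54)),((S83,(S16,S81)),((S51,S31),S76))) (13 taxa).
The MRCA of S58 and S10 is the root, subtending the entire tree (15 taxa).
The first is nested inside the second, so S58 shares a more recent common ancestor with S83.

S83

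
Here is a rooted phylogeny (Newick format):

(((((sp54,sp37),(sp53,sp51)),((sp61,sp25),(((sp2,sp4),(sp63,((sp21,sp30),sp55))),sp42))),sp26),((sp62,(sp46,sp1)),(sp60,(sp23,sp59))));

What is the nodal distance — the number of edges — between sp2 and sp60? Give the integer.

The MRCA of sp2 and sp60 is the root of the tree.
From sp2 up to that node: 7 branches. From sp60 up to the same node: 3 branches. Total: 7 + 3 = 10.

10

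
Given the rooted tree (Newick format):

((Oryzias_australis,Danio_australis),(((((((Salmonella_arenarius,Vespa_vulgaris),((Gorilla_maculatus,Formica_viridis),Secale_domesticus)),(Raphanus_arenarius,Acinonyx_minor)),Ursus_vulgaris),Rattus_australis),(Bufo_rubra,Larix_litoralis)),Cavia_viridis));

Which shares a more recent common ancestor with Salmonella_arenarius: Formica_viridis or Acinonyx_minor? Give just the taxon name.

Formica_viridis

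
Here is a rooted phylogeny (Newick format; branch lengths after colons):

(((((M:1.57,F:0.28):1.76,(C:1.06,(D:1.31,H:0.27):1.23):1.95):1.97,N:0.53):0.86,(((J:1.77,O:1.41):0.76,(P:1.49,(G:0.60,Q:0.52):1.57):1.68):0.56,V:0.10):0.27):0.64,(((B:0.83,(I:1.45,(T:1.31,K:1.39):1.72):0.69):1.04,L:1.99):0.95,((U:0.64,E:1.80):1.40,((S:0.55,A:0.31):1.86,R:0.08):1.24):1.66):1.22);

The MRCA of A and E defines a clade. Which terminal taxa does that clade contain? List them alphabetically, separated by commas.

Tracing A: it sits inside (S,A).
Tracing E: it sits inside (U,E).
The smallest clade enclosing both is ((U,E),((S,A),R)); the answer is its 5 terminal taxa in alphabetical order.

A, E, R, S, U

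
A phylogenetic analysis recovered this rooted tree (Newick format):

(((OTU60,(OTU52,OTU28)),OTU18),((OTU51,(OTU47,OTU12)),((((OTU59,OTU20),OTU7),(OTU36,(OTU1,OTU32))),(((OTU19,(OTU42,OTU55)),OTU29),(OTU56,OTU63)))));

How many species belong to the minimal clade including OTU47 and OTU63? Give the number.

The MRCA of OTU47 and OTU63 is the node subtending ((OTU51,(OTU47,OTU12)),((((OTU59,OTU20),OTU7),(OTU36,(OTU1,OTU32))),(((OTU19,(OTU42,OTU55)),OTU29),(OTU56,OTU63)))).
That clade contains 15 terminal taxa: OTU1, OTU12, OTU19, OTU20, OTU29, OTU32, OTU36, OTU42, OTU47, OTU51, OTU55, OTU56, OTU59, OTU63, OTU7.

15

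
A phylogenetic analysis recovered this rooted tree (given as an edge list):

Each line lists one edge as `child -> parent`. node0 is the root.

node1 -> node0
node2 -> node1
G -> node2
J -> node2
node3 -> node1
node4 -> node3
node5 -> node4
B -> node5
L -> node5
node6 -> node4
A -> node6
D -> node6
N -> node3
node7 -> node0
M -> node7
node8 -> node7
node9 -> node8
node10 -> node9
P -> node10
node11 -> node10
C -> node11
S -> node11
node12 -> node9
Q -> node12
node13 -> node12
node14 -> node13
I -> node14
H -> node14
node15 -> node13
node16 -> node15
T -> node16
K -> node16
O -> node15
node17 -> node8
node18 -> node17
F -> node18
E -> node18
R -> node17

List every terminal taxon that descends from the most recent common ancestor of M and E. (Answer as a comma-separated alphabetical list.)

C, E, F, H, I, K, M, O, P, Q, R, S, T

Tracing M: it sits inside (M,(((P,(C,S)),(Q,((I,H),((T,K),O)))),((F,E),R))).
Tracing E: it sits inside (F,E).
The smallest clade enclosing both is (M,(((P,(C,S)),(Q,((I,H),((T,K),O)))),((F,E),R))); the answer is its 13 terminal taxa in alphabetical order.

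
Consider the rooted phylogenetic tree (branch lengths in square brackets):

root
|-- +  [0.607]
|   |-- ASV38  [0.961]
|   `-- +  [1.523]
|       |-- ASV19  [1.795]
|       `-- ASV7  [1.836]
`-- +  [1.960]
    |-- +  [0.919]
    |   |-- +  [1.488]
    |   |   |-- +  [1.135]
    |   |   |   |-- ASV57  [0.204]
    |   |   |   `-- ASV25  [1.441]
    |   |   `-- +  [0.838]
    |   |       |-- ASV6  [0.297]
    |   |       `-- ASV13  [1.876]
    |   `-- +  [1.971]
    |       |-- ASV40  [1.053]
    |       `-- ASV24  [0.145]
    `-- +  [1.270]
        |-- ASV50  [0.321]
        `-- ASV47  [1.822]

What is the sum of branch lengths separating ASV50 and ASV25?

6.574

The path runs ASV50 → … → MRCA → … → ASV25; the MRCA is the node subtending ((((ASV57,ASV25),(ASV6,ASV13)),(ASV40,ASV24)),(ASV50,ASV47)).
Branch lengths along that path: 0.321 + 1.270 + 0.919 + 1.488 + 1.135 + 1.441 = 6.574.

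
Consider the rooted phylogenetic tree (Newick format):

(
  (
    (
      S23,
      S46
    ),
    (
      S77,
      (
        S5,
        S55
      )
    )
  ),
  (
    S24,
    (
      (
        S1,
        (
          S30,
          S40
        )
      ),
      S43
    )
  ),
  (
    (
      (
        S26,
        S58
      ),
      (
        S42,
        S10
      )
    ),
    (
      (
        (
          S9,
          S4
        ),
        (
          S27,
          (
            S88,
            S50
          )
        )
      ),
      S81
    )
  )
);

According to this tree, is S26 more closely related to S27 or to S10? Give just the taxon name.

S10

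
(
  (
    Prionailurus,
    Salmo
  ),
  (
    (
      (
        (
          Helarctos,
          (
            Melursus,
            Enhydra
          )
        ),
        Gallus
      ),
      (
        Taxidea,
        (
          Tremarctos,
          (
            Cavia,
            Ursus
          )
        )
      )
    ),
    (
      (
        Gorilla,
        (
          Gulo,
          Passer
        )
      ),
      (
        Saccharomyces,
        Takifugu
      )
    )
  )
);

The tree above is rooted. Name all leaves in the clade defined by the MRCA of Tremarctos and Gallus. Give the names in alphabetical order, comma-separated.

Tracing Tremarctos: it sits inside (Tremarctos,(Cavia,Ursus)).
Tracing Gallus: it sits inside ((Helarctos,(Melursus,Enhydra)),Gallus).
The smallest clade enclosing both is (((Helarctos,(Melursus,Enhydra)),Gallus),(Taxidea,(Tremarctos,(Cavia,Ursus)))); the answer is its 8 terminal taxa in alphabetical order.

Cavia, Enhydra, Gallus, Helarctos, Melursus, Taxidea, Tremarctos, Ursus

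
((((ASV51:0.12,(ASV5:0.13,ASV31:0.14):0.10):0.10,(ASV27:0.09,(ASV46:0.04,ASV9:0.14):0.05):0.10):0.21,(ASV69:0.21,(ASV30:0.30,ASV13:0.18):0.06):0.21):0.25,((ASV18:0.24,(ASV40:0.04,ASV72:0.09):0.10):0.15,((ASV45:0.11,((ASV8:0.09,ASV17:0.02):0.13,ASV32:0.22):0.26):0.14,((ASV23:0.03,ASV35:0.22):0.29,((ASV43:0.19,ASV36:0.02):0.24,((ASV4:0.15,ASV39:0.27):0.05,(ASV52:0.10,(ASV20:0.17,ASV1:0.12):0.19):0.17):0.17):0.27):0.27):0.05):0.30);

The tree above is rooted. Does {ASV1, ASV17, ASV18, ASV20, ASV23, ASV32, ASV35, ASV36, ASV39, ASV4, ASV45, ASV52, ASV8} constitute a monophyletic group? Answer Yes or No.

No

The MRCA of the listed taxa subtends ((ASV18,(ASV40,ASV72)),((ASV45,((ASV8,ASV17),ASV32)),((ASV23,ASV35),((ASV43,ASV36),((ASV4,ASV39),(ASV52,(ASV20,ASV1))))))).
That clade also contains ASV40, ASV43, ASV72, which are not in the proposed group, so the group is not monophyletic.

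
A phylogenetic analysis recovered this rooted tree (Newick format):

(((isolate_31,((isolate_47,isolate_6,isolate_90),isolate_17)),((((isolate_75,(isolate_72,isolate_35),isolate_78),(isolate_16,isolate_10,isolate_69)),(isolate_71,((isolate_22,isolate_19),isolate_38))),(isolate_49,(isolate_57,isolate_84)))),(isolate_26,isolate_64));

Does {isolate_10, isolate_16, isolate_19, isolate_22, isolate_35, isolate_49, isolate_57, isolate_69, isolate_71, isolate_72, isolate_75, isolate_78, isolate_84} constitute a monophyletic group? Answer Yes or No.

No

The MRCA of the listed taxa subtends ((((isolate_75,(isolate_72,isolate_35),isolate_78),(isolate_16,isolate_10,isolate_69)),(isolate_71,((isolate_22,isolate_19),isolate_38))),(isolate_49,(isolate_57,isolate_84))).
That clade also contains isolate_38, which is not in the proposed group, so the group is not monophyletic.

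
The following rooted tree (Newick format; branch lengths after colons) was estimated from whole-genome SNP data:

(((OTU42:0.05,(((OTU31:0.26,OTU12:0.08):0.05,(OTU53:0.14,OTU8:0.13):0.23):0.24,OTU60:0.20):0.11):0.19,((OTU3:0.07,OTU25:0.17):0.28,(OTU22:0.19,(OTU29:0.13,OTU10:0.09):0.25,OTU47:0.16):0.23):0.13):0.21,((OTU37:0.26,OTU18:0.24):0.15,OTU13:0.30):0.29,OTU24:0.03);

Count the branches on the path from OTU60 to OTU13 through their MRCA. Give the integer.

The MRCA of OTU60 and OTU13 is the root of the tree.
From OTU60 up to that node: 4 branches. From OTU13 up to the same node: 2 branches. Total: 4 + 2 = 6.

6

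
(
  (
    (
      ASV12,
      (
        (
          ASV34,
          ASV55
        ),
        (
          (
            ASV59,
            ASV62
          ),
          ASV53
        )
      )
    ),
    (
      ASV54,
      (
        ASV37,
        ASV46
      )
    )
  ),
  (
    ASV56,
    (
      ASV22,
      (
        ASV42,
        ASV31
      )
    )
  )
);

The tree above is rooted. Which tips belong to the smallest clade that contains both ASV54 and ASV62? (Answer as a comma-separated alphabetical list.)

ASV12, ASV34, ASV37, ASV46, ASV53, ASV54, ASV55, ASV59, ASV62

Tracing ASV54: it sits inside (ASV54,(ASV37,ASV46)).
Tracing ASV62: it sits inside (ASV59,ASV62).
The smallest clade enclosing both is ((ASV12,((ASV34,ASV55),((ASV59,ASV62),ASV53))),(ASV54,(ASV37,ASV46))); the answer is its 9 terminal taxa in alphabetical order.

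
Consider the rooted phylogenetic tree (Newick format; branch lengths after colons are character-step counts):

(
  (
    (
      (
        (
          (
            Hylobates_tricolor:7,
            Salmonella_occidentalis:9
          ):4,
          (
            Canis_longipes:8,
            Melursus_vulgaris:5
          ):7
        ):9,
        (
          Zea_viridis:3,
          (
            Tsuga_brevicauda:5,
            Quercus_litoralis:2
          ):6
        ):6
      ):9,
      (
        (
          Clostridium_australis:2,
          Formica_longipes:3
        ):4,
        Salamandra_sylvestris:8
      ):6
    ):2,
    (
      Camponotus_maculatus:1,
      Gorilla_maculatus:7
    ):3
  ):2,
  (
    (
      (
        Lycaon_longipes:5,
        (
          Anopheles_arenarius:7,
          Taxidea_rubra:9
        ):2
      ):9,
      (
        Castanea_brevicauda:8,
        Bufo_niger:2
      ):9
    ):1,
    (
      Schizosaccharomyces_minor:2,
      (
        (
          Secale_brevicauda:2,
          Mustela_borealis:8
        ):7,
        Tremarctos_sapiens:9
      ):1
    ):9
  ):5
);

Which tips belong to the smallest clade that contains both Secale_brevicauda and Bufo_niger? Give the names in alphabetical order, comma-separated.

Tracing Secale_brevicauda: it sits inside (Secale_brevicauda,Mustela_borealis).
Tracing Bufo_niger: it sits inside (Castanea_brevicauda,Bufo_niger).
The smallest clade enclosing both is (((Lycaon_longipes,(Anopheles_arenarius,Taxidea_rubra)),(Castanea_brevicauda,Bufo_niger)),(Schizosaccharomyces_minor,((Secale_brevicauda,Mustela_borealis),Tremarctos_sapiens))); the answer is its 9 terminal taxa in alphabetical order.

Anopheles_arenarius, Bufo_niger, Castanea_brevicauda, Lycaon_longipes, Mustela_borealis, Schizosaccharomyces_minor, Secale_brevicauda, Taxidea_rubra, Tremarctos_sapiens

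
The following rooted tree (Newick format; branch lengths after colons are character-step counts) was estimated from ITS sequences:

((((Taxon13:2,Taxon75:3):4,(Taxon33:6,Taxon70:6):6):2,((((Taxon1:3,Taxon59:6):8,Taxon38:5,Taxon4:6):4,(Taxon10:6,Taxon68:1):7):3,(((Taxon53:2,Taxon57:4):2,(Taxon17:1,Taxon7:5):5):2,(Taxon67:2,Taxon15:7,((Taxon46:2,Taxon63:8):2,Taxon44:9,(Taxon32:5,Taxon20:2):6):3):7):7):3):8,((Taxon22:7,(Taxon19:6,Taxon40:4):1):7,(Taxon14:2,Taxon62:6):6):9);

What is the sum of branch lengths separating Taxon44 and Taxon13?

37

The path runs Taxon44 → … → MRCA → … → Taxon13; the MRCA is the node subtending (((Taxon13,Taxon75),(Taxon33,Taxon70)),((((Taxon1,Taxon59),Taxon38,Taxon4),(Taxon10,Taxon68)),(((Taxon53,Taxon57),(Taxon17,Taxon7)),(Taxon67,Taxon15,((Taxon46,Taxon63),Taxon44,(Taxon32,Taxon20)))))).
Branch lengths along that path: 9 + 3 + 7 + 7 + 3 + 2 + 4 + 2 = 37.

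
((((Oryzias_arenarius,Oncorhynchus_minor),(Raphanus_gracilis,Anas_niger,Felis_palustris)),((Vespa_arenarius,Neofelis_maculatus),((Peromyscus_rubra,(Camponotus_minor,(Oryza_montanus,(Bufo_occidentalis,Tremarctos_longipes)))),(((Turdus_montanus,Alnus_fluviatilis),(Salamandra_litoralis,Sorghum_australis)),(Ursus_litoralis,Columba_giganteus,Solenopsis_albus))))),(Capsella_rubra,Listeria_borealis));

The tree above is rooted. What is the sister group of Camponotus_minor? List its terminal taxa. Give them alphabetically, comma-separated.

Bufo_occidentalis, Oryza_montanus, Tremarctos_longipes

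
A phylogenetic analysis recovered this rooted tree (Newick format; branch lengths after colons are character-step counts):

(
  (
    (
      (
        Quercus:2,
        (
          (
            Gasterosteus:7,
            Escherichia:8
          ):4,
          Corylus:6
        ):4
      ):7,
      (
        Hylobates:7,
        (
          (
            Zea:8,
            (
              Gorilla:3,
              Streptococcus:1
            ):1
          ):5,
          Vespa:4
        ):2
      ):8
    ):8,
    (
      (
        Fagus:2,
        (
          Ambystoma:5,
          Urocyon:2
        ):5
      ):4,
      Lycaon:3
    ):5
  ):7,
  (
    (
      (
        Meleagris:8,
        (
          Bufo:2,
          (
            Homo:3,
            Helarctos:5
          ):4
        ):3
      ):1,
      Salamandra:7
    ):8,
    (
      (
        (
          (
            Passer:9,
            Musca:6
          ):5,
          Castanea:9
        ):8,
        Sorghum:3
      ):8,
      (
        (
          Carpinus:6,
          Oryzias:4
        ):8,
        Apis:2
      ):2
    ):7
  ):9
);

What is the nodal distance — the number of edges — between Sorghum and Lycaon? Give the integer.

7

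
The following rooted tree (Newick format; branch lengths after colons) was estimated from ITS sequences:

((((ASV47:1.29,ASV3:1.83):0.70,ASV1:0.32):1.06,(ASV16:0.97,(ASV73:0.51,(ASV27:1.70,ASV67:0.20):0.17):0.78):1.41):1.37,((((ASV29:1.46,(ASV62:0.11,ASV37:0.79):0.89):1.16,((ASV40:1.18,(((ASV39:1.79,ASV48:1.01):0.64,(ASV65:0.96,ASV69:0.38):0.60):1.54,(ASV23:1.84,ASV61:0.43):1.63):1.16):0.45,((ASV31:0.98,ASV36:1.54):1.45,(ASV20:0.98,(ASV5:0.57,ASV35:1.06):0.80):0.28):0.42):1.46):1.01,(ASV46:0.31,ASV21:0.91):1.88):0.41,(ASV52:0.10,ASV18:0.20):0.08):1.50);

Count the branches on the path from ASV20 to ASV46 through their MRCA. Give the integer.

7

The MRCA of ASV20 and ASV46 is the node subtending (((ASV29,(ASV62,ASV37)),((ASV40,(((ASV39,ASV48),(ASV65,ASV69)),(ASV23,ASV61))),((ASV31,ASV36),(ASV20,(ASV5,ASV35))))),(ASV46,ASV21)).
From ASV20 up to that node: 5 branches. From ASV46 up to the same node: 2 branches. Total: 5 + 2 = 7.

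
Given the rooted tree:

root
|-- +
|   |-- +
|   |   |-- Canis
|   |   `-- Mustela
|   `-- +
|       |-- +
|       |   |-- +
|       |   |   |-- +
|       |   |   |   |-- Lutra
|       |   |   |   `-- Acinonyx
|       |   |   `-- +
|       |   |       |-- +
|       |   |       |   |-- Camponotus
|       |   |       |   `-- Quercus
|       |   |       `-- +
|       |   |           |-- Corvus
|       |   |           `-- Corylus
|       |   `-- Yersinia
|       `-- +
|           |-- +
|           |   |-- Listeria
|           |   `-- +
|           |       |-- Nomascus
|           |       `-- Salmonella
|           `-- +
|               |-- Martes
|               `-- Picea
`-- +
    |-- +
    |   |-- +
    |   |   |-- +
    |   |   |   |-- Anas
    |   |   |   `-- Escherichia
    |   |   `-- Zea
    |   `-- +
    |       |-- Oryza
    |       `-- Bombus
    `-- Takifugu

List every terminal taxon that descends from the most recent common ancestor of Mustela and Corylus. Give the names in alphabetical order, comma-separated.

Tracing Mustela: it sits inside (Canis,Mustela).
Tracing Corylus: it sits inside (Corvus,Corylus).
The smallest clade enclosing both is ((Canis,Mustela),((((Lutra,Acinonyx),((Camponotus,Quercus),(Corvus,Corylus))),Yersinia),((Listeria,(Nomascus,Salmonella)),(Martes,Picea)))); the answer is its 14 terminal taxa in alphabetical order.

Acinonyx, Camponotus, Canis, Corvus, Corylus, Listeria, Lutra, Martes, Mustela, Nomascus, Picea, Quercus, Salmonella, Yersinia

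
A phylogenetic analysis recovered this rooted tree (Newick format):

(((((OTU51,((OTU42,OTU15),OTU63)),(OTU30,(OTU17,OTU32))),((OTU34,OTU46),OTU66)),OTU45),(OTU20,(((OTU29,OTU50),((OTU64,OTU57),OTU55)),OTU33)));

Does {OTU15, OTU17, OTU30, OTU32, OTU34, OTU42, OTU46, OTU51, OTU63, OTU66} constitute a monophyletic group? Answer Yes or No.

Yes

The most recent common ancestor of these taxa subtends (((OTU51,((OTU42,OTU15),OTU63)),(OTU30,(OTU17,OTU32))),((OTU34,OTU46),OTU66)).
That clade has exactly 10 tips — every listed taxon and nothing else — so the group is monophyletic.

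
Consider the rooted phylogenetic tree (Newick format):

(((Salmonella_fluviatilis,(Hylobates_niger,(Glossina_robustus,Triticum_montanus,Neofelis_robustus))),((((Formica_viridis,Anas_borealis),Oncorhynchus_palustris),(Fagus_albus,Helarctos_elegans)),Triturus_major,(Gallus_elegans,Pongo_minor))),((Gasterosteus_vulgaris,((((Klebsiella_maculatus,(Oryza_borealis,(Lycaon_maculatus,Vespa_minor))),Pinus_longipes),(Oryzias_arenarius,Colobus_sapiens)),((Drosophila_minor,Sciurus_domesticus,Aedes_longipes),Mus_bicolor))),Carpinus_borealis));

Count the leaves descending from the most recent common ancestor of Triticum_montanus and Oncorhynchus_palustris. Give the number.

The MRCA of Triticum_montanus and Oncorhynchus_palustris is the node subtending ((Salmonella_fluviatilis,(Hylobates_niger,(Glossina_robustus,Triticum_montanus,Neofelis_robustus))),((((Formica_viridis,Anas_borealis),Oncorhynchus_palustris),(Fagus_albus,Helarctos_elegans)),Triturus_major,(Gallus_elegans,Pongo_minor))).
That clade contains 13 terminal taxa: Anas_borealis, Fagus_albus, Formica_viridis, Gallus_elegans, Glossina_robustus, Helarctos_elegans, Hylobates_niger, Neofelis_robustus, Oncorhynchus_palustris, Pongo_minor, Salmonella_fluviatilis, Triticum_montanus, Triturus_major.

13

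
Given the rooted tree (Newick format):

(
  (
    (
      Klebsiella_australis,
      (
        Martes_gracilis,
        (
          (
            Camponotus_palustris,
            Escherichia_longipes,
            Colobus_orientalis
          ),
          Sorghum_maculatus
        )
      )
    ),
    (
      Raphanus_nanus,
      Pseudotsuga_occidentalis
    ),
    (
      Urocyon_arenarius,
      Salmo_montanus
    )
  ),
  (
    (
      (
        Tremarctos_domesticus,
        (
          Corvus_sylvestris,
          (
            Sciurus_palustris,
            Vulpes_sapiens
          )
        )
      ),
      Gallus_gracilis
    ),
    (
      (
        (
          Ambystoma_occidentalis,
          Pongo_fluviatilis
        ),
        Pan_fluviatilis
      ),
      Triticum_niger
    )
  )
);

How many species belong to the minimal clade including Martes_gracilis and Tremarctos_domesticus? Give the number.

The MRCA of Martes_gracilis and Tremarctos_domesticus is the root, so the clade is the entire tree.
That clade contains 19 terminal taxa: Ambystoma_occidentalis, Camponotus_palustris, Colobus_orientalis, Corvus_sylvestris, Escherichia_longipes, Gallus_gracilis, Klebsiella_australis, Martes_gracilis, Pan_fluviatilis, Pongo_fluviatilis, Pseudotsuga_occidentalis, Raphanus_nanus, Salmo_montanus, Sciurus_palustris, Sorghum_maculatus, Tremarctos_domesticus, Triticum_niger, Urocyon_arenarius, Vulpes_sapiens.

19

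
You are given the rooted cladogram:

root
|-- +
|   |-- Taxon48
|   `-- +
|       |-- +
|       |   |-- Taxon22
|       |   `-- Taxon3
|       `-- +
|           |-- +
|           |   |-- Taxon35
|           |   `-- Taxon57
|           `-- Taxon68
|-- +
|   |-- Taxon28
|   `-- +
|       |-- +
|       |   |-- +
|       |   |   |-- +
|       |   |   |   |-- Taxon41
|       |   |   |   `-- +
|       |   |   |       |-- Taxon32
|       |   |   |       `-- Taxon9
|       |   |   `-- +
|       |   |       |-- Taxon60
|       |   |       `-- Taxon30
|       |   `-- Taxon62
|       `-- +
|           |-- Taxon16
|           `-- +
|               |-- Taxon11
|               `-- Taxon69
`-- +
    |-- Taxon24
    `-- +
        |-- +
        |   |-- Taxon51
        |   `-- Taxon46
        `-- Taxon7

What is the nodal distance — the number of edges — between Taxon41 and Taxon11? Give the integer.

7

The MRCA of Taxon41 and Taxon11 is the node subtending ((((Taxon41,(Taxon32,Taxon9)),(Taxon60,Taxon30)),Taxon62),(Taxon16,(Taxon11,Taxon69))).
From Taxon41 up to that node: 4 branches. From Taxon11 up to the same node: 3 branches. Total: 4 + 3 = 7.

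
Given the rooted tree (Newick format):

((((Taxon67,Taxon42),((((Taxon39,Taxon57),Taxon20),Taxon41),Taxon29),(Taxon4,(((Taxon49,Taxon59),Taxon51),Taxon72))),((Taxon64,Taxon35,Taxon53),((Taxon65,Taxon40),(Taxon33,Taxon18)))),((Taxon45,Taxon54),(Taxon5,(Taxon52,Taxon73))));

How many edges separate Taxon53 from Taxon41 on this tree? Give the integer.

7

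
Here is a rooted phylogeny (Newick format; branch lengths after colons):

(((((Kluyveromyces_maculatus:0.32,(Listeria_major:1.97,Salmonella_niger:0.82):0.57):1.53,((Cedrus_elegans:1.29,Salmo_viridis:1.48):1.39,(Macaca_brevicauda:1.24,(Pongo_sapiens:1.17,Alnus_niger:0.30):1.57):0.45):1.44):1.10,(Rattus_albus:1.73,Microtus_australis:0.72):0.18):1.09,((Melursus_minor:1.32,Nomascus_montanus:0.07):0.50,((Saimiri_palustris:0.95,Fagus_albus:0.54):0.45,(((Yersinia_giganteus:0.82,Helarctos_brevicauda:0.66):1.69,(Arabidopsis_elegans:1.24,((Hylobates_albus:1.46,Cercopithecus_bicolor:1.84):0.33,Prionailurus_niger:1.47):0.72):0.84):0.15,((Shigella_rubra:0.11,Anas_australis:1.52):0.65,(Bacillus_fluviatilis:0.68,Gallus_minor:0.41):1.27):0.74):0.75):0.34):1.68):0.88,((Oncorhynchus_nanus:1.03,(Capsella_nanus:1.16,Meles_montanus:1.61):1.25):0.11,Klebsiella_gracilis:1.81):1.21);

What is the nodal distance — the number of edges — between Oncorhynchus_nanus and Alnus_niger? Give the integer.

10

The MRCA of Oncorhynchus_nanus and Alnus_niger is the root of the tree.
From Oncorhynchus_nanus up to that node: 3 branches. From Alnus_niger up to the same node: 7 branches. Total: 3 + 7 = 10.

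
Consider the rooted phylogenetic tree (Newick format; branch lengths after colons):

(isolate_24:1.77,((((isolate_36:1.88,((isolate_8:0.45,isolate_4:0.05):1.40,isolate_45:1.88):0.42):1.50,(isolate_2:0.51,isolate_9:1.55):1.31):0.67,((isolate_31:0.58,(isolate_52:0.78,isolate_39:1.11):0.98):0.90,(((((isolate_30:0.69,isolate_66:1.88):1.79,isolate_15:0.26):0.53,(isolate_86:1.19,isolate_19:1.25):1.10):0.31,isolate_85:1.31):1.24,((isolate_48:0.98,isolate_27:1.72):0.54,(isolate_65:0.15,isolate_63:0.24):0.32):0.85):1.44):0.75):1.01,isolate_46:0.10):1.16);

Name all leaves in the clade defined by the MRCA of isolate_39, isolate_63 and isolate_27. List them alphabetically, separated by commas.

isolate_15, isolate_19, isolate_27, isolate_30, isolate_31, isolate_39, isolate_48, isolate_52, isolate_63, isolate_65, isolate_66, isolate_85, isolate_86

Tracing isolate_39: it sits inside (isolate_52,isolate_39).
Tracing isolate_63: it sits inside (isolate_65,isolate_63).
Tracing isolate_27: it sits inside (isolate_48,isolate_27).
The smallest clade enclosing all 3 is ((isolate_31,(isolate_52,isolate_39)),(((((isolate_30,isolate_66),isolate_15),(isolate_86,isolate_19)),isolate_85),((isolate_48,isolate_27),(isolate_65,isolate_63)))); the answer is its 13 terminal taxa in alphabetical order.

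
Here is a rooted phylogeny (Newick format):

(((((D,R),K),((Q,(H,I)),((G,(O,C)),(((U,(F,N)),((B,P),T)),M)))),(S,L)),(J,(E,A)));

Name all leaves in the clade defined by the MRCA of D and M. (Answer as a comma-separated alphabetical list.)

B, C, D, F, G, H, I, K, M, N, O, P, Q, R, T, U

Tracing D: it sits inside (D,R).
Tracing M: it sits inside (((U,(F,N)),((B,P),T)),M).
The smallest clade enclosing both is (((D,R),K),((Q,(H,I)),((G,(O,C)),(((U,(F,N)),((B,P),T)),M)))); the answer is its 16 terminal taxa in alphabetical order.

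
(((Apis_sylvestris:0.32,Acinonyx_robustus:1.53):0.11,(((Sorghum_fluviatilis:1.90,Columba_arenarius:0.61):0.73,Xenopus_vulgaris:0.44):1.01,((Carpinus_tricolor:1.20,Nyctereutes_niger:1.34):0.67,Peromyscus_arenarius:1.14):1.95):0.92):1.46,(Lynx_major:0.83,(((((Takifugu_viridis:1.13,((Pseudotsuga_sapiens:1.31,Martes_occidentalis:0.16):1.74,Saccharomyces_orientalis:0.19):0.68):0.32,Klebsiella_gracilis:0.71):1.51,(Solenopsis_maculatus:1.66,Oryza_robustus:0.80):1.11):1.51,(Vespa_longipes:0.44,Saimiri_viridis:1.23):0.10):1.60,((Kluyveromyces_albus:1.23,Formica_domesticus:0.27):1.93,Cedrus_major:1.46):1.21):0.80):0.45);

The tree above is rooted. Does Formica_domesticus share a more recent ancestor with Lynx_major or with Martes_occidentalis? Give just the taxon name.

Martes_occidentalis

The MRCA of Formica_domesticus and Martes_occidentalis subtends (((((Takifugu_viridis,((Pseudotsuga_sapiens,Martes_occidentalis),Saccharomyces_orientalis)),Klebsiella_gracilis),(Solenopsis_maculatus,Oryza_robustus)),(Vespa_longipes,Saimiri_viridis)),((Kluyveromyces_albus,Formica_domesticus),Cedrus_major)) (12 taxa).
The MRCA of Formica_domesticus and Lynx_major subtends (Lynx_major,(((((Takifugu_viridis,((Pseudotsuga_sapiens,Martes_occidentalis),Saccharomyces_orientalis)),Klebsiella_gracilis),(Solenopsis_maculatus,Oryza_robustus)),(Vespa_longipes,Saimiri_viridis)),((Kluyveromyces_albus,Formica_domesticus),Cedrus_major))) (13 taxa).
The first is nested inside the second, so Formica_domesticus shares a more recent common ancestor with Martes_occidentalis.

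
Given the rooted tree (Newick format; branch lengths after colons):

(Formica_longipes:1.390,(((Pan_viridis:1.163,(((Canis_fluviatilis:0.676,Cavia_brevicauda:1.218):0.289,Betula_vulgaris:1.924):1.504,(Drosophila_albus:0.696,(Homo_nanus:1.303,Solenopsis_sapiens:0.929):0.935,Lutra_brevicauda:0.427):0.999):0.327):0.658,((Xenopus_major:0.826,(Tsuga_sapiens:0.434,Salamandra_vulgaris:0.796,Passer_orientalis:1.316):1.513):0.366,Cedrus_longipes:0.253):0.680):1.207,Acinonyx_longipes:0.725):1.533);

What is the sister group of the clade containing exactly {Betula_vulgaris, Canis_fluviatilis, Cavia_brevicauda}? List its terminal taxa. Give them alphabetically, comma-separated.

Drosophila_albus, Homo_nanus, Lutra_brevicauda, Solenopsis_sapiens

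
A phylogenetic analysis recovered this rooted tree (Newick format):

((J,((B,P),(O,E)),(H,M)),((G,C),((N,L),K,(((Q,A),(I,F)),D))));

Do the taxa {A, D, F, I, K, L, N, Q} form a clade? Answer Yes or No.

The most recent common ancestor of these taxa subtends ((N,L),K,(((Q,A),(I,F)),D)).
That clade has exactly 8 tips — every listed taxon and nothing else — so the group is monophyletic.

Yes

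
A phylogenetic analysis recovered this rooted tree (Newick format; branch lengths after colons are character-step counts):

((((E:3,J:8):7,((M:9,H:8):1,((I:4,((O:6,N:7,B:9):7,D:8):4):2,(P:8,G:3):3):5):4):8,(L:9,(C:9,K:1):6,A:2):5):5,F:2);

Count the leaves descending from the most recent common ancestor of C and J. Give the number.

15

The MRCA of C and J is the node subtending (((E,J),((M,H),((I,((O,N,B),D)),(P,G)))),(L,(C,K),A)).
That clade contains 15 terminal taxa: A, B, C, D, E, G, H, I, J, K, L, M, N, O, P.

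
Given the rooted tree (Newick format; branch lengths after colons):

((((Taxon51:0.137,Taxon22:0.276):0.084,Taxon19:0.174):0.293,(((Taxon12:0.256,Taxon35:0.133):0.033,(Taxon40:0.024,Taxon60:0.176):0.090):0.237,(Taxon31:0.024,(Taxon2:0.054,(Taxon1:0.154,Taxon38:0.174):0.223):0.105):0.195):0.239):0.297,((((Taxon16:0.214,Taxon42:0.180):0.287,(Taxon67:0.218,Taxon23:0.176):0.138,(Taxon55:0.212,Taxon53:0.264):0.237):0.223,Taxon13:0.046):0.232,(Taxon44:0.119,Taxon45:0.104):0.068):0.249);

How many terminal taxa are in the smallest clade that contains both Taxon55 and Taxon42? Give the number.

The MRCA of Taxon55 and Taxon42 is the node subtending ((Taxon16,Taxon42),(Taxon67,Taxon23),(Taxon55,Taxon53)).
That clade contains 6 terminal taxa: Taxon16, Taxon23, Taxon42, Taxon53, Taxon55, Taxon67.

6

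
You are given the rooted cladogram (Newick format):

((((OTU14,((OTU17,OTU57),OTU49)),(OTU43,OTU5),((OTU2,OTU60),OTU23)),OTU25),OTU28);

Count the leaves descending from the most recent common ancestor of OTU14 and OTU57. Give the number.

4

The MRCA of OTU14 and OTU57 is the node subtending (OTU14,((OTU17,OTU57),OTU49)).
That clade contains 4 terminal taxa: OTU14, OTU17, OTU49, OTU57.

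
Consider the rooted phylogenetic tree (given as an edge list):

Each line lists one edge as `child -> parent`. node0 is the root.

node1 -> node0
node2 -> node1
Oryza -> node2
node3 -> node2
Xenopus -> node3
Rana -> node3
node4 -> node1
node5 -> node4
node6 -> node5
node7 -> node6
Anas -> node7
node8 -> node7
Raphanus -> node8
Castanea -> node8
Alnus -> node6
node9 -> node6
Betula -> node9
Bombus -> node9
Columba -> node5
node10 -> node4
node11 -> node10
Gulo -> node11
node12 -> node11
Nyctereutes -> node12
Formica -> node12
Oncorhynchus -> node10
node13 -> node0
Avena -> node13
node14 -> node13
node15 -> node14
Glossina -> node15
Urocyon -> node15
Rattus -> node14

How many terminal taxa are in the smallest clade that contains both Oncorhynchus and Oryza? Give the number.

14

The MRCA of Oncorhynchus and Oryza is the node subtending ((Oryza,(Xenopus,Rana)),((((Anas,(Raphanus,Castanea)),Alnus,(Betula,Bombus)),Columba),((Gulo,(Nyctereutes,Formica)),Oncorhynchus))).
That clade contains 14 terminal taxa: Alnus, Anas, Betula, Bombus, Castanea, Columba, Formica, Gulo, Nyctereutes, Oncorhynchus, Oryza, Rana, Raphanus, Xenopus.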